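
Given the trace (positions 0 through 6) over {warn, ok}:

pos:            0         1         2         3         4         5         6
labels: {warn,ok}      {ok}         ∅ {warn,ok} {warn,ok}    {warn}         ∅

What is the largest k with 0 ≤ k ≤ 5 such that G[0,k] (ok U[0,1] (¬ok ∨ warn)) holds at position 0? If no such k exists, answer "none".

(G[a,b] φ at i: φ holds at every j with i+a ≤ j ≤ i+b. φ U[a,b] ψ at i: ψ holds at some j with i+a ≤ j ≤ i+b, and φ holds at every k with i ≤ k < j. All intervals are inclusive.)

(ok U[0,1] (¬ok ∨ warn)) must hold from j=0 onward; find where it first fails.
  j=0: holds
  j=1: holds
  j=2: holds
  j=3: holds
  j=4: holds
  j=5: holds
Holds through j=5; largest k = 5.

5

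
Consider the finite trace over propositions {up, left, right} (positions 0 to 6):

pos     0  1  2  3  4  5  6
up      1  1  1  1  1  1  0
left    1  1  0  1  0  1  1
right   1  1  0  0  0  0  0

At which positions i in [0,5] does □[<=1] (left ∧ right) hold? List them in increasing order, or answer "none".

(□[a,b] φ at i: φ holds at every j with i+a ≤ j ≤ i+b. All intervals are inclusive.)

0

Evaluate at each i in [0,5]:
  i=0: ✓ (all of [0,1])
  i=1: ✗ (fails at j=2)
  i=2: ✗ (fails at j=2)
  i=3: ✗ (fails at j=3)
  i=4: ✗ (fails at j=4)
  i=5: ✗ (fails at j=5)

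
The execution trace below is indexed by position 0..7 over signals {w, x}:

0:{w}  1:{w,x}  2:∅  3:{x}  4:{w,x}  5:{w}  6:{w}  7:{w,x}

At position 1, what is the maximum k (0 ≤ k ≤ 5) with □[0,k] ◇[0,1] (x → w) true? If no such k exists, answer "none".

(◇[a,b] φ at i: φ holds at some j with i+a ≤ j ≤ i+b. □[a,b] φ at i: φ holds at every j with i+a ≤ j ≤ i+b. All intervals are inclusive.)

◇[0,1] (x → w) must hold from j=1 onward; find where it first fails.
  j=1: holds
  j=2: holds
  j=3: holds
  j=4: holds
  j=5: holds
  j=6: holds
Holds through j=6; largest k = 5.

5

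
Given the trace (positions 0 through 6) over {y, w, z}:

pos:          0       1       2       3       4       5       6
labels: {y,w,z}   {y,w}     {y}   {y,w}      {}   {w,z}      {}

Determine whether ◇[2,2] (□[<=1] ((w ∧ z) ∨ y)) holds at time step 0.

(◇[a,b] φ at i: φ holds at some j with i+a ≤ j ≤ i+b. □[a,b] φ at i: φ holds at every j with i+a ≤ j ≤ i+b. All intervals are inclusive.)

Check □[<=1] ((w ∧ z) ∨ y) at each j in [2,2]:
  j=2: holds on [2,3]
Found at j=2 → formula holds.

Yes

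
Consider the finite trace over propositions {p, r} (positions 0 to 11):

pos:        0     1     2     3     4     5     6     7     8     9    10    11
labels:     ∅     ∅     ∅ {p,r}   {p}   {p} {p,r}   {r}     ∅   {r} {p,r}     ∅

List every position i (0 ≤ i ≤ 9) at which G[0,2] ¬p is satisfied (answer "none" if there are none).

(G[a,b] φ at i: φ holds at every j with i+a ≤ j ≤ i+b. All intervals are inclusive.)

0, 7

Evaluate at each i in [0,9]:
  i=0: ✓ (all of [0,2])
  i=1: ✗ (fails at j=3)
  i=2: ✗ (fails at j=3)
  i=3: ✗ (fails at j=3)
  i=4: ✗ (fails at j=4)
  i=5: ✗ (fails at j=5)
  i=6: ✗ (fails at j=6)
  i=7: ✓ (all of [7,9])
  i=8: ✗ (fails at j=10)
  i=9: ✗ (fails at j=10)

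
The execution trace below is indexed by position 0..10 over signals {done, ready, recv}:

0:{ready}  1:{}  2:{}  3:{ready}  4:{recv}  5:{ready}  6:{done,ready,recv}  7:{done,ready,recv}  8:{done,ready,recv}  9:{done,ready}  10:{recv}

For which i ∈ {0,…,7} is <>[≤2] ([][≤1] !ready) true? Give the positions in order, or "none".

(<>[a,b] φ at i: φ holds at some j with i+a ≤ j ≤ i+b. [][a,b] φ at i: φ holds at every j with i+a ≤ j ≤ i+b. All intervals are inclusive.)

Evaluate at each i in [0,7]:
  i=0: ✓ (witness j=1)
  i=1: ✓ (witness j=1)
  i=2: ✗ (none in [2,4])
  i=3: ✗ (none in [3,5])
  i=4: ✗ (none in [4,6])
  i=5: ✗ (none in [5,7])
  i=6: ✗ (none in [6,8])
  i=7: ✗ (none in [7,9])

0, 1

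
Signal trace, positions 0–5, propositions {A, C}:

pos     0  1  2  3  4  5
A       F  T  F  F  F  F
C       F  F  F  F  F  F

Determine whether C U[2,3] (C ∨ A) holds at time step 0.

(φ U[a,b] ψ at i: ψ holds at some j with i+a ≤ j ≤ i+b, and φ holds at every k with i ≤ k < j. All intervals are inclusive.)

No

Need some j in [2,3] with (C ∨ A), and C at every k in [0,j-1].
  j=2: (C ∨ A) false.
  j=3: (C ∨ A) false.
No j in the window works → until fails.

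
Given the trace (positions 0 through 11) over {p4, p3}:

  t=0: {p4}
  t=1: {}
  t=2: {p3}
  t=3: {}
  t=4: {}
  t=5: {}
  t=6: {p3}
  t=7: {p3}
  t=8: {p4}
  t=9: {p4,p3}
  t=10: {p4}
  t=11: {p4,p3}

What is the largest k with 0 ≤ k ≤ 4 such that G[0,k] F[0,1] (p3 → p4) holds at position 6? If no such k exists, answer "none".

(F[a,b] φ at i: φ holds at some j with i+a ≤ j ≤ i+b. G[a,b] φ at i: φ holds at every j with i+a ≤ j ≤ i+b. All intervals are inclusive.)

F[0,1] (p3 → p4) must hold from j=6 onward; find where it first fails.
  j=6: fails → no k works.

none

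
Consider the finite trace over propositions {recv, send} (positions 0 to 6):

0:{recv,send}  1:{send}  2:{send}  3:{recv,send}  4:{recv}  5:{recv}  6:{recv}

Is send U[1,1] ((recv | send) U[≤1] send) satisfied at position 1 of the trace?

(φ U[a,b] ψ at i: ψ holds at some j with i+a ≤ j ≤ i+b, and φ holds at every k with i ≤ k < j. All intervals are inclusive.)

Holds

Need some j in [2,2] with ((recv | send) U[≤1] send), and send at every k in [1,j-1].
  j=2: ((recv | send) U[≤1] send) holds; send holds at every k in [1,1] → satisfied.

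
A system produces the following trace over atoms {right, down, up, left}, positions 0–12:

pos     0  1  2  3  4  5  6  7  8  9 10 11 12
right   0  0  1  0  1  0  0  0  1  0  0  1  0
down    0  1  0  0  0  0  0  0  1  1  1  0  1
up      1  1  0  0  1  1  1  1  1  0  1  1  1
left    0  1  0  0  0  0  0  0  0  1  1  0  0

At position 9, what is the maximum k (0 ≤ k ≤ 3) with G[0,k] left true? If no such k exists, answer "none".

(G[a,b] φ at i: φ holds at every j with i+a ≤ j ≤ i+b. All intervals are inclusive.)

left must hold from j=9 onward; find where it first fails.
  j=9: holds
  j=10: holds
  j=11: fails
Holds on [9,10], so largest k = 1.

1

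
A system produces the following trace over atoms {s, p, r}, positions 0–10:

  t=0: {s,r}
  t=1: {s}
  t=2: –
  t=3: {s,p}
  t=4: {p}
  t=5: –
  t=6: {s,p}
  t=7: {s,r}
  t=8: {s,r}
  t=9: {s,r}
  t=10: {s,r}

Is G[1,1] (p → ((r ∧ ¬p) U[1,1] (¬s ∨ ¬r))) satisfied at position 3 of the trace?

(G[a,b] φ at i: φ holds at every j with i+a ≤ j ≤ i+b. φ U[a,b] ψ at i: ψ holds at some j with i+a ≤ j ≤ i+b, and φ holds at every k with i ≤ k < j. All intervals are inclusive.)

No

Check (p → ((r ∧ ¬p) U[1,1] (¬s ∨ ¬r))) at every j in [4,4]:
  j=4: antecedent true; consequent fails → ✗
Fails at j=4 → formula fails.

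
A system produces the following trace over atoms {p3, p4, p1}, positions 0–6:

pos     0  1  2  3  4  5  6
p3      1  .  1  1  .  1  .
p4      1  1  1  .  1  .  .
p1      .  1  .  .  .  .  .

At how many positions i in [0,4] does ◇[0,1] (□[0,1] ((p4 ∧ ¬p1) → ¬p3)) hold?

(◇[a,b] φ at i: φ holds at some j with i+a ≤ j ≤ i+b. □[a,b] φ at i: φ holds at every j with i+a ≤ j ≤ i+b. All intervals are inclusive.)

3

Evaluate at each i in [0,4]:
  i=0: ✗ (none in [0,1])
  i=1: ✗ (none in [1,2])
  i=2: ✓ (witness j=3)
  i=3: ✓ (witness j=3)
  i=4: ✓ (witness j=4)
Positions where it holds: {2, 3, 4} → 3.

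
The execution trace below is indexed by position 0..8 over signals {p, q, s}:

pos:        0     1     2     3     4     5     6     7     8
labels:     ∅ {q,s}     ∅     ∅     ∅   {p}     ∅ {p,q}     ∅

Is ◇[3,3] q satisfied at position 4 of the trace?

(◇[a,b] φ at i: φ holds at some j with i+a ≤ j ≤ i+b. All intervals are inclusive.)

Check q at each j in [7,7]:
  j=7: true
Found at j=7 → formula holds.

Yes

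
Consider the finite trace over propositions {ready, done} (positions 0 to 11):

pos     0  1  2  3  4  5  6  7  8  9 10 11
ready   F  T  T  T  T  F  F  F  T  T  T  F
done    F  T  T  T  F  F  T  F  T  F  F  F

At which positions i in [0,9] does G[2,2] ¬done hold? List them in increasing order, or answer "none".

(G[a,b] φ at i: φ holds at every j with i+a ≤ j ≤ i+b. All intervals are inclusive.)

Evaluate at each i in [0,9]:
  i=0: ✗ (fails at j=2)
  i=1: ✗ (fails at j=3)
  i=2: ✓ (all of [4,4])
  i=3: ✓ (all of [5,5])
  i=4: ✗ (fails at j=6)
  i=5: ✓ (all of [7,7])
  i=6: ✗ (fails at j=8)
  i=7: ✓ (all of [9,9])
  i=8: ✓ (all of [10,10])
  i=9: ✓ (all of [11,11])

2, 3, 5, 7, 8, 9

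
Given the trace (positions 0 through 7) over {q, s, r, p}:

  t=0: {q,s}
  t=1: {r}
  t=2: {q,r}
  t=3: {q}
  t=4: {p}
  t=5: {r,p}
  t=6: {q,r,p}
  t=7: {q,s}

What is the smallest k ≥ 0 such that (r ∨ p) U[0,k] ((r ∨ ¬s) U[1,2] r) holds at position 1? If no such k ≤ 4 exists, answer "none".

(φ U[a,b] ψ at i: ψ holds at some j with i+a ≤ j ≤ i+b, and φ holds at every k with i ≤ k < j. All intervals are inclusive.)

0

Need earliest j ≥ 1 with ((r ∨ ¬s) U[1,2] r), and (r ∨ p) at every k in [1,j-1].
  j=1: rhs holds (empty prefix). k = 0.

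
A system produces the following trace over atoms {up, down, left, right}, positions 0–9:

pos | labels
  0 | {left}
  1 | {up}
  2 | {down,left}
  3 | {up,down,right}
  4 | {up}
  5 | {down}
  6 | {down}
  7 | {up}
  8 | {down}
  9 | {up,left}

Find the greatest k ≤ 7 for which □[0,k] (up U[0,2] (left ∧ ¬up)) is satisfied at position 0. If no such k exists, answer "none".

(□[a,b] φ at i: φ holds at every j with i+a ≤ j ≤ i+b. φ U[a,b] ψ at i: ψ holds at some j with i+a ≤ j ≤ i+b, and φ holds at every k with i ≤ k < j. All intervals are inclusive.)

(up U[0,2] (left ∧ ¬up)) must hold from j=0 onward; find where it first fails.
  j=0: holds
  j=1: holds
  j=2: holds
  j=3: fails
Holds on [0,2], so largest k = 2.

2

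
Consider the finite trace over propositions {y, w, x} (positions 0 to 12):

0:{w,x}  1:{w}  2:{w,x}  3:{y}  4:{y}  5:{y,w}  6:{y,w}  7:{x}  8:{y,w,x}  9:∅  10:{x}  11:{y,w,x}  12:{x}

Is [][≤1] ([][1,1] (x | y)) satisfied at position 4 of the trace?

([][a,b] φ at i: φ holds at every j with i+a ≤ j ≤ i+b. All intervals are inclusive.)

Check [][1,1] (x | y) at every j in [4,5]:
  j=4: holds on [5,5]
  j=5: holds on [6,6]
All positions satisfy it → formula holds.

Yes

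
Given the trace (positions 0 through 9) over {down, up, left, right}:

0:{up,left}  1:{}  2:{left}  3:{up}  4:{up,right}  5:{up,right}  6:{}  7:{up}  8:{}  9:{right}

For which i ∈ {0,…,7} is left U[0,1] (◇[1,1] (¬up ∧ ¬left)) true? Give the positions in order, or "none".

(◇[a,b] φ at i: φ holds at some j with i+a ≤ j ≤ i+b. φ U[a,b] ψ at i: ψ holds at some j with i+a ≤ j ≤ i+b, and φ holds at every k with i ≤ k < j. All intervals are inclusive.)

0, 5, 7

Evaluate at each i in [0,7]:
  i=0: ✓ (rhs at j=0)
  i=1: ✗ (no rhs in [1,2])
  i=2: ✗ (no rhs in [2,3])
  i=3: ✗ (no rhs in [3,4])
  i=4: ✗ (lhs fails at k=4 before rhs at j=5)
  i=5: ✓ (rhs at j=5)
  i=6: ✗ (lhs fails at k=6 before rhs at j=7)
  i=7: ✓ (rhs at j=7)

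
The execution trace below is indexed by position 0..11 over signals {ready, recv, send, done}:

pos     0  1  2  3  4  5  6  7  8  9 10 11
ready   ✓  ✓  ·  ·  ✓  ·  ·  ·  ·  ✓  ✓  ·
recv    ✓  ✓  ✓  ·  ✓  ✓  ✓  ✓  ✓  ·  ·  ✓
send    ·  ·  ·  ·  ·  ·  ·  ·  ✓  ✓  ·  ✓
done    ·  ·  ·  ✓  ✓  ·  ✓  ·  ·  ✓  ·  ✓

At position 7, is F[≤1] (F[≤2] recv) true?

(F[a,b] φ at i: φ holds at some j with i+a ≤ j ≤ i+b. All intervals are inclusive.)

Check F[≤2] recv at each j in [7,8]:
  j=7: holds (witness at 7)
  j=8: holds (witness at 8)
Found at j=7 → formula holds.

True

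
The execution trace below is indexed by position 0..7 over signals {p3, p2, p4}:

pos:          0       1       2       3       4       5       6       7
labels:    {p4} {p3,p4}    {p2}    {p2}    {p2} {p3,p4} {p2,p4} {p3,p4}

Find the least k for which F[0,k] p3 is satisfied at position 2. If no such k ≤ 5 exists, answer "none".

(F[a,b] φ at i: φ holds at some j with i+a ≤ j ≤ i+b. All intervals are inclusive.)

Scan j = 2,3,… for p3:
  j=2: fails
  j=3: fails
  j=4: fails
  j=5: holds
First hit at j=5, so smallest k = 5-2 = 3.

3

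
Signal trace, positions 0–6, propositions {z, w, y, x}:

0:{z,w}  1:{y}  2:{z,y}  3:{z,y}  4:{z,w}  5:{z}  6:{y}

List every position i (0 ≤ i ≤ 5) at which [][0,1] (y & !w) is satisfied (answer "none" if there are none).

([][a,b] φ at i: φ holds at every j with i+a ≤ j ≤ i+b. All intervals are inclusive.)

Evaluate at each i in [0,5]:
  i=0: ✗ (fails at j=0)
  i=1: ✓ (all of [1,2])
  i=2: ✓ (all of [2,3])
  i=3: ✗ (fails at j=4)
  i=4: ✗ (fails at j=4)
  i=5: ✗ (fails at j=5)

1, 2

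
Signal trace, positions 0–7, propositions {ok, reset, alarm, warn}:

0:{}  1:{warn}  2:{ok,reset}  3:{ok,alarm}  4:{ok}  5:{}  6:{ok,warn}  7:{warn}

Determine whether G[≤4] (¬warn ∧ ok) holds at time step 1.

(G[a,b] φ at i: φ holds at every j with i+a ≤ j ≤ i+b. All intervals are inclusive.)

Check (¬warn ∧ ok) at every j in [1,5]:
  j=1: false
  j=2: true
  j=3: true
  j=4: true
  j=5: false
Fails at j=1 → formula fails.

Does not hold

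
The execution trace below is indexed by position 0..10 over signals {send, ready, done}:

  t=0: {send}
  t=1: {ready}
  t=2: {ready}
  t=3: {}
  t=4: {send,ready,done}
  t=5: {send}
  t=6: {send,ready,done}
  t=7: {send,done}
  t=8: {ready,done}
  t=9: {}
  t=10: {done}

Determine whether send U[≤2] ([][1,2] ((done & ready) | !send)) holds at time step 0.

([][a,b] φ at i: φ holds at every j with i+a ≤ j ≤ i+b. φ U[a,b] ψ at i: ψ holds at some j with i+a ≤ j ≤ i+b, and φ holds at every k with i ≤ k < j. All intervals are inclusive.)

Holds

Need some j in [0,2] with [][1,2] ((done & ready) | !send), and send at every k in [0,j-1].
  j=0: [][1,2] ((done & ready) | !send) holds; no prefix to check → satisfied.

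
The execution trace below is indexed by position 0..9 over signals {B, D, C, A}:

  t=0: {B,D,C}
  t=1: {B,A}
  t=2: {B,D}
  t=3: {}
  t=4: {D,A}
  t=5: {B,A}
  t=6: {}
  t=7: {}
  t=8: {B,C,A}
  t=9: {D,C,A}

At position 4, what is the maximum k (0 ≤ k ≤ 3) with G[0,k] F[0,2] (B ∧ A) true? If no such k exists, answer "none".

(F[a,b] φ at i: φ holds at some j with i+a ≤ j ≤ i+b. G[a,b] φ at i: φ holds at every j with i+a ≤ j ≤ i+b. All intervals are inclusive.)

F[0,2] (B ∧ A) must hold from j=4 onward; find where it first fails.
  j=4: holds
  j=5: holds
  j=6: holds
  j=7: holds
Holds through j=7; largest k = 3.

3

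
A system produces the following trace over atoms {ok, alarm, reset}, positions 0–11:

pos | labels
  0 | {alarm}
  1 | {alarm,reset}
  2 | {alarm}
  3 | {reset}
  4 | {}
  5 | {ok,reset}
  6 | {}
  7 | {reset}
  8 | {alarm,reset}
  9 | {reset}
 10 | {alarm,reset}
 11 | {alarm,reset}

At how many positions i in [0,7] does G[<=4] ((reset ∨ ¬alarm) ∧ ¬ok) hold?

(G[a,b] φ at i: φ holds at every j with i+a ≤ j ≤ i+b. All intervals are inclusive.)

Evaluate at each i in [0,7]:
  i=0: ✗ (fails at j=0)
  i=1: ✗ (fails at j=2)
  i=2: ✗ (fails at j=2)
  i=3: ✗ (fails at j=5)
  i=4: ✗ (fails at j=5)
  i=5: ✗ (fails at j=5)
  i=6: ✓ (all of [6,10])
  i=7: ✓ (all of [7,11])
Positions where it holds: {6, 7} → 2.

2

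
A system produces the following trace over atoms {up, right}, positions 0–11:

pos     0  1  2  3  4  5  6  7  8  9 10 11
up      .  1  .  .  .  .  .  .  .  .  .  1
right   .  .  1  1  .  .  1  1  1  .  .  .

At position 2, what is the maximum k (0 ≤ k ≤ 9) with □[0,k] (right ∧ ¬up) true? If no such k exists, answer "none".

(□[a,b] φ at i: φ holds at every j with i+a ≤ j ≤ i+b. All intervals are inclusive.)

1

(right ∧ ¬up) must hold from j=2 onward; find where it first fails.
  j=2: holds
  j=3: holds
  j=4: fails
Holds on [2,3], so largest k = 1.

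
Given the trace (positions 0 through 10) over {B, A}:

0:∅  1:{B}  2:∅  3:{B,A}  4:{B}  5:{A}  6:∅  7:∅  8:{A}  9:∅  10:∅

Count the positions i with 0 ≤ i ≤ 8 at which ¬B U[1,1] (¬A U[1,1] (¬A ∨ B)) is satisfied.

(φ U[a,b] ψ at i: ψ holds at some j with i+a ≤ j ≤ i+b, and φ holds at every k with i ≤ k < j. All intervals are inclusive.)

3

Evaluate at each i in [0,8]:
  i=0: ✓ (rhs at j=1; lhs holds on [0,0])
  i=1: ✗ (lhs fails at k=1 before rhs at j=2)
  i=2: ✗ (no rhs in [3,3])
  i=3: ✗ (no rhs in [4,4])
  i=4: ✗ (no rhs in [5,5])
  i=5: ✓ (rhs at j=6; lhs holds on [5,5])
  i=6: ✗ (no rhs in [7,7])
  i=7: ✗ (no rhs in [8,8])
  i=8: ✓ (rhs at j=9; lhs holds on [8,8])
Positions where it holds: {0, 5, 8} → 3.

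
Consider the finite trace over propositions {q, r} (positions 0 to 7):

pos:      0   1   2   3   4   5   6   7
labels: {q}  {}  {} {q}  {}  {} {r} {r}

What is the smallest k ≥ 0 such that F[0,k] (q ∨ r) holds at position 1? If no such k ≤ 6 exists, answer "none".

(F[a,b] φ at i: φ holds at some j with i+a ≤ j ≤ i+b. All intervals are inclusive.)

2

Scan j = 1,2,… for (q ∨ r):
  j=1: fails
  j=2: fails
  j=3: holds
First hit at j=3, so smallest k = 3-1 = 2.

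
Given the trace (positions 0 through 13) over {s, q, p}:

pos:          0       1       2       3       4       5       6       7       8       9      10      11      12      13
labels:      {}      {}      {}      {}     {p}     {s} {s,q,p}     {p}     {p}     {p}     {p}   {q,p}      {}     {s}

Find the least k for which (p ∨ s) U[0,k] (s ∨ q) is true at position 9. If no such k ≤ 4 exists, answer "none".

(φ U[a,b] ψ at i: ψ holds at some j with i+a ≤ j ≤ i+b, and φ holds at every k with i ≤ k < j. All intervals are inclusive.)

Need earliest j ≥ 9 with (s ∨ q), and (p ∨ s) at every k in [9,j-1].
  j=9: rhs fails.
  j=10: rhs fails.
  j=11: rhs holds; lhs holds on [9,10]. k = 2.

2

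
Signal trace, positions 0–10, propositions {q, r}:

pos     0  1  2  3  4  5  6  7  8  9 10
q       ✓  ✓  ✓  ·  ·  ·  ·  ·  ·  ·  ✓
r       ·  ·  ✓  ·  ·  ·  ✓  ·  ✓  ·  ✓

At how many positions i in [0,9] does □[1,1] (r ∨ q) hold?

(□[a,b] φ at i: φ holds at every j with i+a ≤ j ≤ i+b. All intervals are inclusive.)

Evaluate at each i in [0,9]:
  i=0: ✓ (all of [1,1])
  i=1: ✓ (all of [2,2])
  i=2: ✗ (fails at j=3)
  i=3: ✗ (fails at j=4)
  i=4: ✗ (fails at j=5)
  i=5: ✓ (all of [6,6])
  i=6: ✗ (fails at j=7)
  i=7: ✓ (all of [8,8])
  i=8: ✗ (fails at j=9)
  i=9: ✓ (all of [10,10])
Positions where it holds: {0, 1, 5, 7, 9} → 5.

5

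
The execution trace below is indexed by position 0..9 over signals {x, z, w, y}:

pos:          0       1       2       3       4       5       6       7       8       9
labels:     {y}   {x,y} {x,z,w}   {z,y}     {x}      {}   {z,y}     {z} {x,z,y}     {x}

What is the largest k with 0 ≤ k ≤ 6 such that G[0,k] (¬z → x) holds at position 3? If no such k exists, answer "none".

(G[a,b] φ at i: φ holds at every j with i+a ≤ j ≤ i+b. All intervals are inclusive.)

(¬z → x) must hold from j=3 onward; find where it first fails.
  j=3: holds
  j=4: holds
  j=5: fails
Holds on [3,4], so largest k = 1.

1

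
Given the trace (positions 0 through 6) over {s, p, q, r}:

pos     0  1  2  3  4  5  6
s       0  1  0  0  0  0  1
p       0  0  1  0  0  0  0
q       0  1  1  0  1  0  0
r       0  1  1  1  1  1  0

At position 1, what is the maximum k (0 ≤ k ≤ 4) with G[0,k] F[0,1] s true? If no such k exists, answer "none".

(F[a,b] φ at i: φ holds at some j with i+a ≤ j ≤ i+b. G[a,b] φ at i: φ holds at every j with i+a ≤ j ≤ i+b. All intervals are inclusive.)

F[0,1] s must hold from j=1 onward; find where it first fails.
  j=1: holds
  j=2: fails
Holds on [1,1], so largest k = 0.

0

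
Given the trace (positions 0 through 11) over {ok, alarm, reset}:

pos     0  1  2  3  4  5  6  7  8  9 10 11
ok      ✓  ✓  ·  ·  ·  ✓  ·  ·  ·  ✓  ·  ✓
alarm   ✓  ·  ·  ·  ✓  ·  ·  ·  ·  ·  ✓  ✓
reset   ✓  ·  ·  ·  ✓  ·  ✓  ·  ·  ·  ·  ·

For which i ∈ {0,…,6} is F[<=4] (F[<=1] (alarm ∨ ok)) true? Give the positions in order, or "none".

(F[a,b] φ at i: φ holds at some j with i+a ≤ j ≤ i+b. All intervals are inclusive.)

Evaluate at each i in [0,6]:
  i=0: ✓ (witness j=0)
  i=1: ✓ (witness j=1)
  i=2: ✓ (witness j=3)
  i=3: ✓ (witness j=3)
  i=4: ✓ (witness j=4)
  i=5: ✓ (witness j=5)
  i=6: ✓ (witness j=8)

0, 1, 2, 3, 4, 5, 6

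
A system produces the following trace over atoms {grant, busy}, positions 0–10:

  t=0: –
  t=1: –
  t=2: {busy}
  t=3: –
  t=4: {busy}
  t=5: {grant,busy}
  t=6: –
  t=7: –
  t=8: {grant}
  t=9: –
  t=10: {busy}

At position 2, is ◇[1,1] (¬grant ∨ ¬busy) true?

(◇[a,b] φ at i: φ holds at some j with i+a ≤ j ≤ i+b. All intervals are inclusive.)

Check (¬grant ∨ ¬busy) at each j in [3,3]:
  j=3: true
Found at j=3 → formula holds.

Holds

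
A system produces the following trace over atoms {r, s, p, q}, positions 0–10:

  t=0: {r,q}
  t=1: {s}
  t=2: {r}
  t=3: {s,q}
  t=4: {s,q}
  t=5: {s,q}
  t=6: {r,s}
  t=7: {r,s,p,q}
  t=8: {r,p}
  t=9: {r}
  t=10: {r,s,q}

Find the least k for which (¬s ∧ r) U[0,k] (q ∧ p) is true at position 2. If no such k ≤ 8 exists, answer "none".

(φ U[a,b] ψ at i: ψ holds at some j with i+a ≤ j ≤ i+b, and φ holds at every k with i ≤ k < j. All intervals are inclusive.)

Need earliest j ≥ 2 with (q ∧ p), and (¬s ∧ r) at every k in [2,j-1].
  j=2: rhs fails.
  j=3: rhs fails.
  j=4: rhs fails.
  j=5: rhs fails.
  j=6: rhs fails.
  j=7: rhs holds but lhs fails at k=3.
  j=8: rhs fails.
  j=9: rhs fails.
  j=10: rhs fails.
No witness within the range → none.

none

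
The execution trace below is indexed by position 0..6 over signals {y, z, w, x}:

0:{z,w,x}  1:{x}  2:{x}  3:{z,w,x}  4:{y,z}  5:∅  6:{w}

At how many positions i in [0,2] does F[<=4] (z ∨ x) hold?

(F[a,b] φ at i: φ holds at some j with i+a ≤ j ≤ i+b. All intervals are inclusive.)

3

Evaluate at each i in [0,2]:
  i=0: ✓ (witness j=0)
  i=1: ✓ (witness j=1)
  i=2: ✓ (witness j=2)
Positions where it holds: {0, 1, 2} → 3.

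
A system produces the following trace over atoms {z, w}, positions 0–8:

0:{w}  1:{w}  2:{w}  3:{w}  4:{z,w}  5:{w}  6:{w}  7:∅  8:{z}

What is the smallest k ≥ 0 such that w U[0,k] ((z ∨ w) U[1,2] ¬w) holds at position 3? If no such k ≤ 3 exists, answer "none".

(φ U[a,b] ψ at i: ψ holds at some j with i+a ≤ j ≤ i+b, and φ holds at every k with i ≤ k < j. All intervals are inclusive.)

Need earliest j ≥ 3 with ((z ∨ w) U[1,2] ¬w), and w at every k in [3,j-1].
  j=3: rhs fails.
  j=4: rhs fails.
  j=5: rhs holds; lhs holds on [3,4]. k = 2.

2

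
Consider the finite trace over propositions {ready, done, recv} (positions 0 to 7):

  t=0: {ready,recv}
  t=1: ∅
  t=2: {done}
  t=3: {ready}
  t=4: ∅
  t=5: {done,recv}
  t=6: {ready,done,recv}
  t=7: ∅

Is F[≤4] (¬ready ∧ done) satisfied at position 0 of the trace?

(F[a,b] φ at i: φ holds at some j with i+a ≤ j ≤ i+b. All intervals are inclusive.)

Yes

Check (¬ready ∧ done) at each j in [0,4]:
  j=0: false
  j=1: false
  j=2: true
  j=3: false
  j=4: false
Found at j=2 → formula holds.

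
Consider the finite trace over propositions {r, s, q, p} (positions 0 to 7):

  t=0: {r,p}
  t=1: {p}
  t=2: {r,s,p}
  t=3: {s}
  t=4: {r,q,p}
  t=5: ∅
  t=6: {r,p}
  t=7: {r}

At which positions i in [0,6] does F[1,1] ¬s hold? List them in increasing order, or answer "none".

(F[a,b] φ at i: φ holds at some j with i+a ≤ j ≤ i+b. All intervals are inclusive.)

Evaluate at each i in [0,6]:
  i=0: ✓ (witness j=1)
  i=1: ✗ (none in [2,2])
  i=2: ✗ (none in [3,3])
  i=3: ✓ (witness j=4)
  i=4: ✓ (witness j=5)
  i=5: ✓ (witness j=6)
  i=6: ✓ (witness j=7)

0, 3, 4, 5, 6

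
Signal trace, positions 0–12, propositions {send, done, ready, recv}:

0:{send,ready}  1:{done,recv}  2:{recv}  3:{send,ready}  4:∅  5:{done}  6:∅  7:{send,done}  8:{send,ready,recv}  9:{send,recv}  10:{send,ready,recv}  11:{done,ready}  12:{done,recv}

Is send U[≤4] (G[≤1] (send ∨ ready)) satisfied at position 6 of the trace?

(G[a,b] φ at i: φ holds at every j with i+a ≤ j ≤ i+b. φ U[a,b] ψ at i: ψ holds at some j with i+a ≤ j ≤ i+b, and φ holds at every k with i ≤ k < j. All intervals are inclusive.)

Need some j in [6,10] with G[≤1] (send ∨ ready), and send at every k in [6,j-1].
  j=6: G[≤1] (send ∨ ready) — fails at 6.
  j=7: G[≤1] (send ∨ ready) holds, but send fails at k=6 → not this j.
  j=8: G[≤1] (send ∨ ready) holds, but send fails at k=6 → not this j.
  j=9: G[≤1] (send ∨ ready) holds, but send fails at k=6 → not this j.
  j=10: G[≤1] (send ∨ ready) holds, but send fails at k=6 → not this j.
No j in the window works → until fails.

False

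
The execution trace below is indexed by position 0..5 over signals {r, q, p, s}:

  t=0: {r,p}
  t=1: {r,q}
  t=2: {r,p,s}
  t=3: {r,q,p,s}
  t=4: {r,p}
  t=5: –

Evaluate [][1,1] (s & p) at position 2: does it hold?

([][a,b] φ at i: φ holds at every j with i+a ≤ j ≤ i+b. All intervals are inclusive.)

Check (s & p) at every j in [3,3]:
  j=3: true
All positions satisfy it → formula holds.

True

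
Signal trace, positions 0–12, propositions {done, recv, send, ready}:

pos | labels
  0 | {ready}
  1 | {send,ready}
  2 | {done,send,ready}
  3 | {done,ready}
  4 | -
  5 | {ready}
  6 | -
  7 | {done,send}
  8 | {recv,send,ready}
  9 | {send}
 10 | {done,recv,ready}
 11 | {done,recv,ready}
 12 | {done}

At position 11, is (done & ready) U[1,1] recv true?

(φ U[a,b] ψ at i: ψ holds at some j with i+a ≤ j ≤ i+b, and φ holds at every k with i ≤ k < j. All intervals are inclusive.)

Need some j in [12,12] with recv, and (done & ready) at every k in [11,j-1].
  j=12: recv false.
No j in the window works → until fails.

No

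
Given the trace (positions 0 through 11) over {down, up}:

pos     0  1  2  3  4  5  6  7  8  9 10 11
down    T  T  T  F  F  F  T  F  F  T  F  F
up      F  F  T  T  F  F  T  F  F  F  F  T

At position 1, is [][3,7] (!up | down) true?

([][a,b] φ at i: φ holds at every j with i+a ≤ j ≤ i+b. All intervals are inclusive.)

True

Check (!up | down) at every j in [4,8]:
  j=4: true
  j=5: true
  j=6: true
  j=7: true
  j=8: true
All positions satisfy it → formula holds.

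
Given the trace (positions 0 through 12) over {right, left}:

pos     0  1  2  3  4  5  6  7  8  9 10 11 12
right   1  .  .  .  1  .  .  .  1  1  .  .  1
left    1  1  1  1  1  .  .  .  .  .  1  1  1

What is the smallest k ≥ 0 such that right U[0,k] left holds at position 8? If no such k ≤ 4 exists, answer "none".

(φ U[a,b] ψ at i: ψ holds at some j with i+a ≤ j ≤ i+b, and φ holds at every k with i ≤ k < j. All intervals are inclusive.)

Need earliest j ≥ 8 with left, and right at every k in [8,j-1].
  j=8: rhs fails.
  j=9: rhs fails.
  j=10: rhs holds; lhs holds on [8,9]. k = 2.

2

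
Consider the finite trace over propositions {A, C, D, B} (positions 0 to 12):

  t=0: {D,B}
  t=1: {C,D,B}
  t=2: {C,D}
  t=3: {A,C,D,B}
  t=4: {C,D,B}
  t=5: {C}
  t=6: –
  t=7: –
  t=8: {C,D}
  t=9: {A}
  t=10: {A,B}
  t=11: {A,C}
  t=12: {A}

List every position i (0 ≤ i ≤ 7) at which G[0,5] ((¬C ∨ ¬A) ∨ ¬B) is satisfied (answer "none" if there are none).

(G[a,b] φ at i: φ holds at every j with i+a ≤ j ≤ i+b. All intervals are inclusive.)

Evaluate at each i in [0,7]:
  i=0: ✗ (fails at j=3)
  i=1: ✗ (fails at j=3)
  i=2: ✗ (fails at j=3)
  i=3: ✗ (fails at j=3)
  i=4: ✓ (all of [4,9])
  i=5: ✓ (all of [5,10])
  i=6: ✓ (all of [6,11])
  i=7: ✓ (all of [7,12])

4, 5, 6, 7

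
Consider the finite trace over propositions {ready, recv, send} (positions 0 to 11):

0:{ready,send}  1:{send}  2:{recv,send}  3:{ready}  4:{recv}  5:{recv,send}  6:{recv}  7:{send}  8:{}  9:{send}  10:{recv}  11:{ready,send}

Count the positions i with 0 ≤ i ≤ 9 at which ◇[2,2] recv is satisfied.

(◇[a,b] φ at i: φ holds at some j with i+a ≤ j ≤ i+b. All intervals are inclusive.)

Evaluate at each i in [0,9]:
  i=0: ✓ (witness j=2)
  i=1: ✗ (none in [3,3])
  i=2: ✓ (witness j=4)
  i=3: ✓ (witness j=5)
  i=4: ✓ (witness j=6)
  i=5: ✗ (none in [7,7])
  i=6: ✗ (none in [8,8])
  i=7: ✗ (none in [9,9])
  i=8: ✓ (witness j=10)
  i=9: ✗ (none in [11,11])
Positions where it holds: {0, 2, 3, 4, 8} → 5.

5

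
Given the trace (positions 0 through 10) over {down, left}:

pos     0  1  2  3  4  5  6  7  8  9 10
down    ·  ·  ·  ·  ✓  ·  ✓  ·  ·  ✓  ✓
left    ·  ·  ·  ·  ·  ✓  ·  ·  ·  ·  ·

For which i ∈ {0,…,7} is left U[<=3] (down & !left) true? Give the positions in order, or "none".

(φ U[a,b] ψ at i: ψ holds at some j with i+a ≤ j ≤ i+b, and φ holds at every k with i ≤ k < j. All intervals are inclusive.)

Evaluate at each i in [0,7]:
  i=0: ✗ (no rhs in [0,3])
  i=1: ✗ (lhs fails at k=1 before rhs at j=4)
  i=2: ✗ (lhs fails at k=2 before rhs at j=4)
  i=3: ✗ (lhs fails at k=3 before rhs at j=4)
  i=4: ✓ (rhs at j=4)
  i=5: ✓ (rhs at j=6; lhs holds on [5,5])
  i=6: ✓ (rhs at j=6)
  i=7: ✗ (lhs fails at k=7 before rhs at j=9)

4, 5, 6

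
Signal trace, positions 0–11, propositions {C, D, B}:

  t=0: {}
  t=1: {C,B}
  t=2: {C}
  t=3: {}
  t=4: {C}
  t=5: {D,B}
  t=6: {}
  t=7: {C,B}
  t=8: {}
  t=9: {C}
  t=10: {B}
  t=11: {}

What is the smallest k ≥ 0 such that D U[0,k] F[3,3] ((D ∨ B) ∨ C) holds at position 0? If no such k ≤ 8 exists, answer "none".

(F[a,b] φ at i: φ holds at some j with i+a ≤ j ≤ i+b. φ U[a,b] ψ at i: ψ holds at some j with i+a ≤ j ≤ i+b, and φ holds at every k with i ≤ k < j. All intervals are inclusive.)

none

Need earliest j ≥ 0 with F[3,3] ((D ∨ B) ∨ C), and D at every k in [0,j-1].
  j=0: rhs fails.
  j=1: rhs holds but lhs fails at k=0.
  j=2: rhs holds but lhs fails at k=0.
  j=3: rhs fails.
  j=4: rhs holds but lhs fails at k=0.
  j=5: rhs fails.
  j=6: rhs holds but lhs fails at k=0.
  j=7: rhs holds but lhs fails at k=0.
  j=8: rhs fails.
No witness within the range → none.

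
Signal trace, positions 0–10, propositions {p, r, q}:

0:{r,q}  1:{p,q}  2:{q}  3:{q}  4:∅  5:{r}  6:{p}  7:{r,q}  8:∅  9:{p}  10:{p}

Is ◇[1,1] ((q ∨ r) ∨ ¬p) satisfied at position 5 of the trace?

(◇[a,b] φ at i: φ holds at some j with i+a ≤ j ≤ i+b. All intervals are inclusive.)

Check ((q ∨ r) ∨ ¬p) at each j in [6,6]:
  j=6: false
No position in the window satisfies it → formula fails.

Does not hold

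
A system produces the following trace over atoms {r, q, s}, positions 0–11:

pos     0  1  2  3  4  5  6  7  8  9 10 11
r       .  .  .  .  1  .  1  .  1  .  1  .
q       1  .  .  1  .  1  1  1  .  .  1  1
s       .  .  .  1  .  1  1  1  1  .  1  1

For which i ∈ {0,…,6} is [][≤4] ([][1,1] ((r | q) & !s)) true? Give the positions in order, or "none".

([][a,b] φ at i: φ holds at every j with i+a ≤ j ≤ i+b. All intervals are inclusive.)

none

Evaluate at each i in [0,6]:
  i=0: ✗ (fails at j=0)
  i=1: ✗ (fails at j=1)
  i=2: ✗ (fails at j=2)
  i=3: ✗ (fails at j=4)
  i=4: ✗ (fails at j=4)
  i=5: ✗ (fails at j=5)
  i=6: ✗ (fails at j=6)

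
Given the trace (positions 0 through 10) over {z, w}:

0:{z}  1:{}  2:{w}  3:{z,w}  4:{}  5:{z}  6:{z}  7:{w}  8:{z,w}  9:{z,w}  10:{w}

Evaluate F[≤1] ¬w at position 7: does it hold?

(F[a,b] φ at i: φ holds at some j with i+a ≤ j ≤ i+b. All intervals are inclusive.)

Does not hold

Check ¬w at each j in [7,8]:
  j=7: false
  j=8: false
No position in the window satisfies it → formula fails.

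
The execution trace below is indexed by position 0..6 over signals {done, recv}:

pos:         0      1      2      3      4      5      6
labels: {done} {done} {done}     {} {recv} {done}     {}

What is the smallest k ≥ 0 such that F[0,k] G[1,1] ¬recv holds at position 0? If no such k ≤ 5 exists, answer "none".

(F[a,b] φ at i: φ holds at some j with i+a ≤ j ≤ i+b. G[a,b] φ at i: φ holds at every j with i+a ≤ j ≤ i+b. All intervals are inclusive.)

0

Scan j = 0,1,… for G[1,1] ¬recv:
  j=0: holds
First hit at j=0, so smallest k = 0-0 = 0.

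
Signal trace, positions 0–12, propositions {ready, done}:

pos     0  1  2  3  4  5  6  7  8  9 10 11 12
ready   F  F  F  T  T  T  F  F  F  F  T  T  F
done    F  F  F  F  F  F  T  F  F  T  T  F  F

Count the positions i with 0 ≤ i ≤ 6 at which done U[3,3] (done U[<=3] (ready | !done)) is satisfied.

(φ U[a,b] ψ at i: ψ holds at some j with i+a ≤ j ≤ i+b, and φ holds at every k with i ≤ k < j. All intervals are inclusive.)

0

Evaluate at each i in [0,6]:
  i=0: ✗ (lhs fails at k=0 before rhs at j=3)
  i=1: ✗ (lhs fails at k=1 before rhs at j=4)
  i=2: ✗ (lhs fails at k=2 before rhs at j=5)
  i=3: ✗ (lhs fails at k=3 before rhs at j=6)
  i=4: ✗ (lhs fails at k=4 before rhs at j=7)
  i=5: ✗ (lhs fails at k=5 before rhs at j=8)
  i=6: ✗ (lhs fails at k=7 before rhs at j=9)
Positions where it holds: {} → 0.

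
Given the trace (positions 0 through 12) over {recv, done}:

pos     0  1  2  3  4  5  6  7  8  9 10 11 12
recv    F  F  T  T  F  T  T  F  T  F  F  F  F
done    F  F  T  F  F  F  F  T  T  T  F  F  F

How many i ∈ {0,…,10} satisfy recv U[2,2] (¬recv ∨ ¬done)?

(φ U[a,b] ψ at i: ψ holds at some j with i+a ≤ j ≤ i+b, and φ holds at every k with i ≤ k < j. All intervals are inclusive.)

Evaluate at each i in [0,10]:
  i=0: ✗ (no rhs in [2,2])
  i=1: ✗ (lhs fails at k=1 before rhs at j=3)
  i=2: ✓ (rhs at j=4; lhs holds on [2,3])
  i=3: ✗ (lhs fails at k=4 before rhs at j=5)
  i=4: ✗ (lhs fails at k=4 before rhs at j=6)
  i=5: ✓ (rhs at j=7; lhs holds on [5,6])
  i=6: ✗ (no rhs in [8,8])
  i=7: ✗ (lhs fails at k=7 before rhs at j=9)
  i=8: ✗ (lhs fails at k=9 before rhs at j=10)
  i=9: ✗ (lhs fails at k=9 before rhs at j=11)
  i=10: ✗ (lhs fails at k=10 before rhs at j=12)
Positions where it holds: {2, 5} → 2.

2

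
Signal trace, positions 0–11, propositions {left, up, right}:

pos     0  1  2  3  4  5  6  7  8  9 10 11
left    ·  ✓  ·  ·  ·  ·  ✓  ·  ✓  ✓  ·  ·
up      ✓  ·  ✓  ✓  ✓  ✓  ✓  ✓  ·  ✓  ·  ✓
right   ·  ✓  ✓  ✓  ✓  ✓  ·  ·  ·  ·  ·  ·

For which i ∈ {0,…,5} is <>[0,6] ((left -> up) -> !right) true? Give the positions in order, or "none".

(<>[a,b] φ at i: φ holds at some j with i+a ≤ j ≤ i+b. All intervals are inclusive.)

Evaluate at each i in [0,5]:
  i=0: ✓ (witness j=0)
  i=1: ✓ (witness j=1)
  i=2: ✓ (witness j=6)
  i=3: ✓ (witness j=6)
  i=4: ✓ (witness j=6)
  i=5: ✓ (witness j=6)

0, 1, 2, 3, 4, 5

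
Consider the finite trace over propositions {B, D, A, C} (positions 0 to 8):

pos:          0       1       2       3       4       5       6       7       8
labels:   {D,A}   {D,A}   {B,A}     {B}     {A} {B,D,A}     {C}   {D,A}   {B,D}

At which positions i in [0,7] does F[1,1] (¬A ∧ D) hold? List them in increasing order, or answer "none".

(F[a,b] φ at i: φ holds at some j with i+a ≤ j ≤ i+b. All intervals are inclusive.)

7

Evaluate at each i in [0,7]:
  i=0: ✗ (none in [1,1])
  i=1: ✗ (none in [2,2])
  i=2: ✗ (none in [3,3])
  i=3: ✗ (none in [4,4])
  i=4: ✗ (none in [5,5])
  i=5: ✗ (none in [6,6])
  i=6: ✗ (none in [7,7])
  i=7: ✓ (witness j=8)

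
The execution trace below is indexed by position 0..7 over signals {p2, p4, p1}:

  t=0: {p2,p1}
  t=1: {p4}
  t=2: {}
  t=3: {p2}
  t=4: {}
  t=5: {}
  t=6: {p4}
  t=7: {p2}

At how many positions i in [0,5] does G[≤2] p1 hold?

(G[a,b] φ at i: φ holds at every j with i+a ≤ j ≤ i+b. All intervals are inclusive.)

Evaluate at each i in [0,5]:
  i=0: ✗ (fails at j=1)
  i=1: ✗ (fails at j=1)
  i=2: ✗ (fails at j=2)
  i=3: ✗ (fails at j=3)
  i=4: ✗ (fails at j=4)
  i=5: ✗ (fails at j=5)
Positions where it holds: {} → 0.

0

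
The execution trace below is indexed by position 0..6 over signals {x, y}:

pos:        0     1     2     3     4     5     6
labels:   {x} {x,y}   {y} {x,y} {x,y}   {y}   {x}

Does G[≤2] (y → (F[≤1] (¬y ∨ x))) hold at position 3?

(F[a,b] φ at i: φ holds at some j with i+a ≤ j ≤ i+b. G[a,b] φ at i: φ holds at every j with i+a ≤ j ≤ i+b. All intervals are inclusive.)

Yes

Check (y → (F[≤1] (¬y ∨ x))) at every j in [3,5]:
  j=3: antecedent true; consequent holds (witness at 3) → ✓
  j=4: antecedent true; consequent holds (witness at 4) → ✓
  j=5: antecedent true; consequent holds (witness at 6) → ✓
All positions satisfy it → formula holds.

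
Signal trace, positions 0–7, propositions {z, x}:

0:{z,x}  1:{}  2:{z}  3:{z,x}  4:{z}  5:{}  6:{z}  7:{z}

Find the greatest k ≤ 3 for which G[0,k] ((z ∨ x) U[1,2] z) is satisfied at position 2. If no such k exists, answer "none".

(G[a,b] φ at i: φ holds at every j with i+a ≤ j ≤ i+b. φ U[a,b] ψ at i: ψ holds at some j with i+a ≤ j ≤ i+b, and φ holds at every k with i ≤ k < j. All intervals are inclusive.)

((z ∨ x) U[1,2] z) must hold from j=2 onward; find where it first fails.
  j=2: holds
  j=3: holds
  j=4: fails
Holds on [2,3], so largest k = 1.

1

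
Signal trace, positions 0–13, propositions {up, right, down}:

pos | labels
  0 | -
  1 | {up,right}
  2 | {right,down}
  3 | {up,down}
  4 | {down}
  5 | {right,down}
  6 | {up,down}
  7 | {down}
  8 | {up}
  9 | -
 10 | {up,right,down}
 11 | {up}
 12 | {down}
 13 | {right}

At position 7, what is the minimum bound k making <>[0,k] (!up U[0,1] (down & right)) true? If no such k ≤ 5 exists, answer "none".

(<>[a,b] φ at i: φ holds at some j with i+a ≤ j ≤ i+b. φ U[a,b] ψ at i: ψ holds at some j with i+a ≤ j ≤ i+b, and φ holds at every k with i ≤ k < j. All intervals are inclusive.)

Scan j = 7,8,… for (!up U[0,1] (down & right)):
  j=7: fails
  j=8: fails
  j=9: holds
First hit at j=9, so smallest k = 9-7 = 2.

2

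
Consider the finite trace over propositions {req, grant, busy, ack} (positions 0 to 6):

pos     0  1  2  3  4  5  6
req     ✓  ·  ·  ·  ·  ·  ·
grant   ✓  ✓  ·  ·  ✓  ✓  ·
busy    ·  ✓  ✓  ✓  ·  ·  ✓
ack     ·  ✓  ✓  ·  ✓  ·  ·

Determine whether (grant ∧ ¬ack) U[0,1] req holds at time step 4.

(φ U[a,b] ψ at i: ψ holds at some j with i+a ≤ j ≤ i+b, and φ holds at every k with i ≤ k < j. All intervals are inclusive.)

Need some j in [4,5] with req, and (grant ∧ ¬ack) at every k in [4,j-1].
  j=4: req false.
  j=5: req false.
No j in the window works → until fails.

False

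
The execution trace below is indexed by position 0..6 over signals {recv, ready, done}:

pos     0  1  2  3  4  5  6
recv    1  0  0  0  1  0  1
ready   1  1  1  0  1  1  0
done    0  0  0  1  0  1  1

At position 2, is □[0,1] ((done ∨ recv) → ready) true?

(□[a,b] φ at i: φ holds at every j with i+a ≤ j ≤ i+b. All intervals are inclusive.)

Does not hold

Check ((done ∨ recv) → ready) at every j in [2,3]:
  j=2: antecedent false → ✓
  j=3: antecedent true; consequent false → ✗
Fails at j=3 → formula fails.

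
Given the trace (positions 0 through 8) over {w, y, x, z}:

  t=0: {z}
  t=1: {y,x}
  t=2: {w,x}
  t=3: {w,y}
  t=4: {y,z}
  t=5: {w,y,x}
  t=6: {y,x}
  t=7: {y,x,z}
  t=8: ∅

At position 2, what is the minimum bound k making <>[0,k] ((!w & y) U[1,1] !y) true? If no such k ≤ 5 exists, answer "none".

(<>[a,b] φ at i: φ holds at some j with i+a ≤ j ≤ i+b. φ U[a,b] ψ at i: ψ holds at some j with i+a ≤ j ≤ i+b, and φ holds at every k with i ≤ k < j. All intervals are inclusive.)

Scan j = 2,3,… for ((!w & y) U[1,1] !y):
  j=2: fails
  j=3: fails
  j=4: fails
  j=5: fails
  j=6: fails
  j=7: holds
First hit at j=7, so smallest k = 7-2 = 5.

5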